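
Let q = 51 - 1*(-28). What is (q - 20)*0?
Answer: 0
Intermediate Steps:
q = 79 (q = 51 + 28 = 79)
(q - 20)*0 = (79 - 20)*0 = 59*0 = 0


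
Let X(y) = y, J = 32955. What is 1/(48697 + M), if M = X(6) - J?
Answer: 1/15748 ≈ 6.3500e-5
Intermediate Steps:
M = -32949 (M = 6 - 1*32955 = 6 - 32955 = -32949)
1/(48697 + M) = 1/(48697 - 32949) = 1/15748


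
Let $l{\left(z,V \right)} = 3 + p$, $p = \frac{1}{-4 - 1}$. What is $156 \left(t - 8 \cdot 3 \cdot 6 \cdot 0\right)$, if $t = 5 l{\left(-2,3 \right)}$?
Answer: $2184$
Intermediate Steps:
$p = - \frac{1}{5}$ ($p = \frac{1}{-5} = - \frac{1}{5} \approx -0.2$)
$l{\left(z,V \right)} = \frac{14}{5}$ ($l{\left(z,V \right)} = 3 - \frac{1}{5} = \frac{14}{5}$)
$t = 14$ ($t = 5 \cdot \frac{14}{5} = 14$)
$156 \left(t - 8 \cdot 3 \cdot 6 \cdot 0\right) = 156 \left(14 - 8 \cdot 3 \cdot 6 \cdot 0\right) = 156 \left(14 - 8 \cdot 18 \cdot 0\right) = 156 \left(14 - 0\right) = 156 \left(14 + 0\right) = 156 \cdot 14 = 2184$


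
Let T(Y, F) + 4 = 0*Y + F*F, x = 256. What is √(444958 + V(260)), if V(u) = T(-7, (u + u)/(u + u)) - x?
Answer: 3*√49411 ≈ 666.86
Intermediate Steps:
T(Y, F) = -4 + F² (T(Y, F) = -4 + (0*Y + F*F) = -4 + (0 + F²) = -4 + F²)
V(u) = -259 (V(u) = (-4 + ((u + u)/(u + u))²) - 1*256 = (-4 + ((2*u)/((2*u)))²) - 256 = (-4 + ((2*u)*(1/(2*u)))²) - 256 = (-4 + 1²) - 256 = (-4 + 1) - 256 = -3 - 256 = -259)
√(444958 + V(260)) = √(444958 - 259) = √444699 = 3*√49411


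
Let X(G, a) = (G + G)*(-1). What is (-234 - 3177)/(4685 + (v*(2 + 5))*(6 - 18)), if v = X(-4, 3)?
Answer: -3411/4013 ≈ -0.84999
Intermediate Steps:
X(G, a) = -2*G (X(G, a) = (2*G)*(-1) = -2*G)
v = 8 (v = -2*(-4) = 8)
(-234 - 3177)/(4685 + (v*(2 + 5))*(6 - 18)) = (-234 - 3177)/(4685 + (8*(2 + 5))*(6 - 18)) = -3411/(4685 + (8*7)*(-12)) = -3411/(4685 + 56*(-12)) = -3411/(4685 - 672) = -3411/4013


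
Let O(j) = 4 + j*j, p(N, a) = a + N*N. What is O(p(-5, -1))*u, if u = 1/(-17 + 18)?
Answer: 580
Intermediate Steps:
p(N, a) = a + N²
O(j) = 4 + j²
u = 1 (u = 1/1 = 1)
O(p(-5, -1))*u = (4 + (-1 + (-5)²)²)*1 = (4 + (-1 + 25)²)*1 = (4 + 24²)*1 = (4 + 576)*1 = 580*1 = 580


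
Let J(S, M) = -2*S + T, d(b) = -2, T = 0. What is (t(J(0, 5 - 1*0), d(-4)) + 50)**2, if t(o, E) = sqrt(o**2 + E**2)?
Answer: 2704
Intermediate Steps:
J(S, M) = -2*S (J(S, M) = -2*S + 0 = -2*S)
t(o, E) = sqrt(E**2 + o**2)
(t(J(0, 5 - 1*0), d(-4)) + 50)**2 = (sqrt((-2)**2 + (-2*0)**2) + 50)**2 = (sqrt(4 + 0**2) + 50)**2 = (sqrt(4 + 0) + 50)**2 = (sqrt(4) + 50)**2 = (2 + 50)**2 = 52**2 = 2704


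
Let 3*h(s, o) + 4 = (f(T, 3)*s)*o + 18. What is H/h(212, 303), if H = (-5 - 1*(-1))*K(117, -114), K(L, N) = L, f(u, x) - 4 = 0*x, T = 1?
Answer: -54/9883 ≈ -0.0054639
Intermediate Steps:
f(u, x) = 4 (f(u, x) = 4 + 0*x = 4 + 0 = 4)
h(s, o) = 14/3 + 4*o*s/3 (h(s, o) = -4/3 + ((4*s)*o + 18)/3 = -4/3 + (4*o*s + 18)/3 = -4/3 + (18 + 4*o*s)/3 = -4/3 + (6 + 4*o*s/3) = 14/3 + 4*o*s/3)
H = -468 (H = (-5 - 1*(-1))*117 = (-5 + 1)*117 = -4*117 = -468)
H/h(212, 303) = -468/(14/3 + (4/3)*303*212) = -468/(14/3 + 85648) = -468/256958/3 = -468*3/256958 = -54/9883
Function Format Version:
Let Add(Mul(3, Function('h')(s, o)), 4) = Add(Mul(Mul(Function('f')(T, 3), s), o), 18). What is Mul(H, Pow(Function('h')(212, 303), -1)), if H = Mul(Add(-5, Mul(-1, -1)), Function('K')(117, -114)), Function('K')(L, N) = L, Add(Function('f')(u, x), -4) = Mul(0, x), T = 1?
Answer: Rational(-54, 9883) ≈ -0.0054639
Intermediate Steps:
Function('f')(u, x) = 4 (Function('f')(u, x) = Add(4, Mul(0, x)) = Add(4, 0) = 4)
Function('h')(s, o) = Add(Rational(14, 3), Mul(Rational(4, 3), o, s)) (Function('h')(s, o) = Add(Rational(-4, 3), Mul(Rational(1, 3), Add(Mul(Mul(4, s), o), 18))) = Add(Rational(-4, 3), Mul(Rational(1, 3), Add(Mul(4, o, s), 18))) = Add(Rational(-4, 3), Mul(Rational(1, 3), Add(18, Mul(4, o, s)))) = Add(Rational(-4, 3), Add(6, Mul(Rational(4, 3), o, s))) = Add(Rational(14, 3), Mul(Rational(4, 3), o, s)))
H = -468 (H = Mul(Add(-5, Mul(-1, -1)), 117) = Mul(Add(-5, 1), 117) = Mul(-4, 117) = -468)
Mul(H, Pow(Function('h')(212, 303), -1)) = Mul(-468, Pow(Add(Rational(14, 3), Mul(Rational(4, 3), 303, 212)), -1)) = Mul(-468, Pow(Add(Rational(14, 3), 85648), -1)) = Mul(-468, Pow(Rational(256958, 3), -1)) = Mul(-468, Rational(3, 256958)) = Rational(-54, 9883)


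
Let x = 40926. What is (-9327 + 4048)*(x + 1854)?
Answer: -225835620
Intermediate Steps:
(-9327 + 4048)*(x + 1854) = (-9327 + 4048)*(40926 + 1854) = -5279*42780 = -225835620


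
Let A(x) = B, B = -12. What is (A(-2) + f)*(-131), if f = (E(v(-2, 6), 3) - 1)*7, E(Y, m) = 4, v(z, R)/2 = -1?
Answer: -1179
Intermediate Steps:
v(z, R) = -2 (v(z, R) = 2*(-1) = -2)
A(x) = -12
f = 21 (f = (4 - 1)*7 = 3*7 = 21)
(A(-2) + f)*(-131) = (-12 + 21)*(-131) = 9*(-131) = -1179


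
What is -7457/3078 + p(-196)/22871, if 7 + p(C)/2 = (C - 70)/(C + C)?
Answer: -597057866/246389283 ≈ -2.4232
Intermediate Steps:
p(C) = -14 + (-70 + C)/C (p(C) = -14 + 2*((C - 70)/(C + C)) = -14 + 2*((-70 + C)/((2*C))) = -14 + 2*((-70 + C)*(1/(2*C))) = -14 + 2*((-70 + C)/(2*C)) = -14 + (-70 + C)/C)
-7457/3078 + p(-196)/22871 = -7457/3078 + (-13 - 70/(-196))/22871 = -7457*1/3078 + (-13 - 70*(-1/196))*(1/22871) = -7457/3078 + (-13 + 5/14)*(1/22871) = -7457/3078 - 177/14*1/22871 = -7457/3078 - 177/320194 = -597057866/246389283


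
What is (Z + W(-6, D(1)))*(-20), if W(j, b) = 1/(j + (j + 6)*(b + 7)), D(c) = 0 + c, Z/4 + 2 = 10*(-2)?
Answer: 5290/3 ≈ 1763.3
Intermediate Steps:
Z = -88 (Z = -8 + 4*(10*(-2)) = -8 + 4*(-20) = -8 - 80 = -88)
D(c) = c
W(j, b) = 1/(j + (6 + j)*(7 + b))
(Z + W(-6, D(1)))*(-20) = (-88 + 1/(42 + 6*1 + 8*(-6) + 1*(-6)))*(-20) = (-88 + 1/(42 + 6 - 48 - 6))*(-20) = (-88 + 1/(-6))*(-20) = (-88 - ⅙)*(-20) = -529/6*(-20) = 5290/3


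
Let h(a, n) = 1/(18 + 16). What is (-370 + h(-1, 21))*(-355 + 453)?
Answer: -616371/17 ≈ -36257.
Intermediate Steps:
h(a, n) = 1/34
(-370 + h(-1, 21))*(-355 + 453) = (-370 + 1/34)*(-355 + 453) = -12579/34*98 = -616371/17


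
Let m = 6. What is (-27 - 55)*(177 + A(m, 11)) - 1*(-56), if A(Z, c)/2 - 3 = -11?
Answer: -13146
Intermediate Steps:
A(Z, c) = -16 (A(Z, c) = 6 + 2*(-11) = 6 - 22 = -16)
(-27 - 55)*(177 + A(m, 11)) - 1*(-56) = (-27 - 55)*(177 - 16) - 1*(-56) = -82*161 + 56 = -13202 + 56 = -13146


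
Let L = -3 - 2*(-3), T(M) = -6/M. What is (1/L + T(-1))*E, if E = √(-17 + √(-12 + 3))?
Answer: 19*√(-17 + 3*I)/3 ≈ 2.2952 + 26.214*I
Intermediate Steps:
E = √(-17 + 3*I) (E = √(-17 + √(-9)) = √(-17 + 3*I) ≈ 0.36241 + 4.139*I)
L = 3 (L = -3 + 6 = 3)
(1/L + T(-1))*E = (1/3 - 6/(-1))*√(-17 + 3*I) = (⅓ - 6*(-1))*√(-17 + 3*I) = (⅓ + 6)*√(-17 + 3*I) = 19*√(-17 + 3*I)/3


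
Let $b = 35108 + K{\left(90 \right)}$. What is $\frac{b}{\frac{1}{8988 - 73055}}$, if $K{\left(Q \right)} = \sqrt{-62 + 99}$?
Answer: $-2249264236 - 64067 \sqrt{37} \approx -2.2497 \cdot 10^{9}$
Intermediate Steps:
$K{\left(Q \right)} = \sqrt{37}$
$b = 35108 + \sqrt{37} \approx 35114.0$
$\frac{b}{\frac{1}{8988 - 73055}} = \frac{35108 + \sqrt{37}}{\frac{1}{8988 - 73055}} = \frac{35108 + \sqrt{37}}{\frac{1}{-64067}} = \frac{35108 + \sqrt{37}}{- \frac{1}{64067}} = \left(35108 + \sqrt{37}\right) \left(-64067\right) = -2249264236 - 64067 \sqrt{37}$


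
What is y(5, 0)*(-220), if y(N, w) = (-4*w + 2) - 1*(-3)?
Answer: -1100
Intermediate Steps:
y(N, w) = 5 - 4*w (y(N, w) = (2 - 4*w) + 3 = 5 - 4*w)
y(5, 0)*(-220) = (5 - 4*0)*(-220) = (5 + 0)*(-220) = 5*(-220) = -1100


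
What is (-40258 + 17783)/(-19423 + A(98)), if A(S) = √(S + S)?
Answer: 22475/19409 ≈ 1.1580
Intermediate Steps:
A(S) = √2*√S (A(S) = √(2*S) = √2*√S)
(-40258 + 17783)/(-19423 + A(98)) = (-40258 + 17783)/(-19423 + √2*√98) = -22475/(-19423 + √2*(7*√2)) = -22475/(-19423 + 14) = -22475/(-19409) = -22475*(-1/19409) = 22475/19409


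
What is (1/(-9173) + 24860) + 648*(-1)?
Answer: 222096675/9173 ≈ 24212.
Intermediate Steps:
(1/(-9173) + 24860) + 648*(-1) = (-1/9173 + 24860) - 648 = 228040779/9173 - 648 = 222096675/9173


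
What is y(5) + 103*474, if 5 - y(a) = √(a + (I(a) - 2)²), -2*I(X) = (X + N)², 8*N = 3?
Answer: 48827 - √4512945/128 ≈ 48810.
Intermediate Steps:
N = 3/8 (N = (⅛)*3 = 3/8 ≈ 0.37500)
I(X) = -(3/8 + X)²/2 (I(X) = -(X + 3/8)²/2 = -(3/8 + X)²/2)
y(a) = 5 - √(a + (-2 - (3 + 8*a)²/128)²) (y(a) = 5 - √(a + (-(3 + 8*a)²/128 - 2)²) = 5 - √(a + (-2 - (3 + 8*a)²/128)²))
y(5) + 103*474 = (5 - √((256 + (3 + 8*5)²)² + 16384*5)/128) + 103*474 = (5 - √((256 + (3 + 40)²)² + 81920)/128) + 48822 = (5 - √((256 + 43²)² + 81920)/128) + 48822 = (5 - √((256 + 1849)² + 81920)/128) + 48822 = (5 - √(2105² + 81920)/128) + 48822 = (5 - √(4431025 + 81920)/128) + 48822 = (5 - √4512945/128) + 48822 = 48827 - √4512945/128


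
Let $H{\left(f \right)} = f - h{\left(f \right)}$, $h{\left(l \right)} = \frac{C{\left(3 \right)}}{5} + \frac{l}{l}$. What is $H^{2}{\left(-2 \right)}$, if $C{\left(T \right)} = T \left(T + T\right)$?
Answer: $\frac{1089}{25} \approx 43.56$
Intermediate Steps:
$C{\left(T \right)} = 2 T^{2}$ ($C{\left(T \right)} = T 2 T = 2 T^{2}$)
$h{\left(l \right)} = \frac{23}{5}$ ($h{\left(l \right)} = \frac{2 \cdot 3^{2}}{5} + \frac{l}{l} = 2 \cdot 9 \cdot \frac{1}{5} + 1 = 18 \cdot \frac{1}{5} + 1 = \frac{18}{5} + 1 = \frac{23}{5}$)
$H{\left(f \right)} = - \frac{23}{5} + f$ ($H{\left(f \right)} = f - \frac{23}{5} = - \frac{23}{5} + f$)
$H^{2}{\left(-2 \right)} = \left(- \frac{23}{5} - 2\right)^{2} = \left(- \frac{33}{5}\right)^{2} = \frac{1089}{25}$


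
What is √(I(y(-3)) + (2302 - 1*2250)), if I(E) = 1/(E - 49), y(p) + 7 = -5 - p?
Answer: 3*√19430/58 ≈ 7.2099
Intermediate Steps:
y(p) = -12 - p (y(p) = -7 + (-5 - p) = -12 - p)
I(E) = 1/(-49 + E)
√(I(y(-3)) + (2302 - 1*2250)) = √(1/(-49 + (-12 - 1*(-3))) + (2302 - 1*2250)) = √(1/(-49 + (-12 + 3)) + (2302 - 2250)) = √(1/(-49 - 9) + 52) = √(1/(-58) + 52) = √(-1/58 + 52) = √(3015/58) = 3*√19430/58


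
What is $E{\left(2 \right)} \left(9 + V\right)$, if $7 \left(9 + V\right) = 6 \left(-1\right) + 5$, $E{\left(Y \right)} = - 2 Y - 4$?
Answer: $\frac{8}{7} \approx 1.1429$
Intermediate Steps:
$E{\left(Y \right)} = -4 - 2 Y$
$V = - \frac{64}{7}$ ($V = -9 + \frac{6 \left(-1\right) + 5}{7} = -9 + \frac{-6 + 5}{7} = -9 + \frac{1}{7} \left(-1\right) = -9 - \frac{1}{7} = - \frac{64}{7} \approx -9.1429$)
$E{\left(2 \right)} \left(9 + V\right) = \left(-4 - 4\right) \left(9 - \frac{64}{7}\right) = \left(-4 - 4\right) \left(- \frac{1}{7}\right) = \left(-8\right) \left(- \frac{1}{7}\right) = \frac{8}{7}$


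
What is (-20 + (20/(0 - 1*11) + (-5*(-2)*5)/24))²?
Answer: 6786025/17424 ≈ 389.46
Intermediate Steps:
(-20 + (20/(0 - 1*11) + (-5*(-2)*5)/24))² = (-20 + (20/(0 - 11) + (10*5)*(1/24)))² = (-20 + (20/(-11) + 50*(1/24)))² = (-20 + (20*(-1/11) + 25/12))² = (-20 + (-20/11 + 25/12))² = (-20 + 35/132)² = (-2605/132)² = 6786025/17424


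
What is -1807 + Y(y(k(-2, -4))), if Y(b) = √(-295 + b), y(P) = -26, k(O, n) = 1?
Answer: -1807 + I*√321 ≈ -1807.0 + 17.916*I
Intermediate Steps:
-1807 + Y(y(k(-2, -4))) = -1807 + √(-295 - 26) = -1807 + √(-321) = -1807 + I*√321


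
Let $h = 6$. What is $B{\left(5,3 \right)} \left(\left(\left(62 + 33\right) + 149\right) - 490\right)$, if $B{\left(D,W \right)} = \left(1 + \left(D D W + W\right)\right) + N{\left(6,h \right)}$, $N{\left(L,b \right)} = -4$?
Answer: $-18450$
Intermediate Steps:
$B{\left(D,W \right)} = -3 + W + W D^{2}$ ($B{\left(D,W \right)} = \left(1 + \left(D D W + W\right)\right) - 4 = \left(1 + \left(D^{2} W + W\right)\right) - 4 = \left(1 + \left(W D^{2} + W\right)\right) - 4 = \left(1 + \left(W + W D^{2}\right)\right) - 4 = \left(1 + W + W D^{2}\right) - 4 = -3 + W + W D^{2}$)
$B{\left(5,3 \right)} \left(\left(\left(62 + 33\right) + 149\right) - 490\right) = \left(-3 + 3 + 3 \cdot 5^{2}\right) \left(\left(\left(62 + 33\right) + 149\right) - 490\right) = \left(-3 + 3 + 3 \cdot 25\right) \left(\left(95 + 149\right) - 490\right) = \left(-3 + 3 + 75\right) \left(244 - 490\right) = 75 \left(-246\right) = -18450$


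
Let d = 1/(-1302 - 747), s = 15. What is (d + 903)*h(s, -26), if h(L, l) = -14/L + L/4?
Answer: 156345787/61470 ≈ 2543.4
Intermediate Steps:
h(L, l) = -14/L + L/4 (h(L, l) = -14/L + L*(1/4) = -14/L + L/4)
d = -1/2049 (d = 1/(-2049) = -1/2049 ≈ -0.00048804)
(d + 903)*h(s, -26) = (-1/2049 + 903)*(-14/15 + (1/4)*15) = 1850246*(-14*1/15 + 15/4)/2049 = 1850246*(-14/15 + 15/4)/2049 = (1850246/2049)*(169/60) = 156345787/61470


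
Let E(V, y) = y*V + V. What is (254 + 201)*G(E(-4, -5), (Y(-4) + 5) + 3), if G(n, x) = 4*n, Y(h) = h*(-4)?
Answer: 29120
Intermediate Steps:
Y(h) = -4*h
E(V, y) = V + V*y (E(V, y) = V*y + V = V + V*y)
(254 + 201)*G(E(-4, -5), (Y(-4) + 5) + 3) = (254 + 201)*(4*(-4*(1 - 5))) = 455*(4*(-4*(-4))) = 455*(4*16) = 455*64 = 29120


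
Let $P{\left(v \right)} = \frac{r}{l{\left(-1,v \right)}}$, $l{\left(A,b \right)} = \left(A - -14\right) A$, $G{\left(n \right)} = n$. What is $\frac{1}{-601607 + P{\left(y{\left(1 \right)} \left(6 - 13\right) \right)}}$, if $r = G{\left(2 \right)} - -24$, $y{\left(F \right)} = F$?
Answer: $- \frac{1}{601609} \approx -1.6622 \cdot 10^{-6}$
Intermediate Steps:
$l{\left(A,b \right)} = A \left(14 + A\right)$ ($l{\left(A,b \right)} = \left(A + 14\right) A = \left(14 + A\right) A = A \left(14 + A\right)$)
$r = 26$ ($r = 2 - -24 = 2 + 24 = 26$)
$P{\left(v \right)} = -2$ ($P{\left(v \right)} = \frac{26}{\left(-1\right) \left(14 - 1\right)} = \frac{26}{\left(-1\right) 13} = \frac{26}{-13} = 26 \left(- \frac{1}{13}\right) = -2$)
$\frac{1}{-601607 + P{\left(y{\left(1 \right)} \left(6 - 13\right) \right)}} = \frac{1}{-601607 - 2} = \frac{1}{-601609} = - \frac{1}{601609}$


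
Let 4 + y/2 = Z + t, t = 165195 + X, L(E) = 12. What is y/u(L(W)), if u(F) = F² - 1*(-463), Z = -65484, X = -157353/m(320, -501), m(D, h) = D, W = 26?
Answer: 31748887/97120 ≈ 326.90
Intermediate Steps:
X = -157353/320 ≈ -491.73
t = 52705047/320 (t = 165195 - 157353/320 = 52705047/320 ≈ 1.6470e+5)
u(F) = 463 + F² (u(F) = F² + 463 = 463 + F²)
y = 31748887/160 (y = -8 + 2*(-65484 + 52705047/320) = -8 + 2*(31750167/320) = -8 + 31750167/160 = 31748887/160 ≈ 1.9843e+5)
y/u(L(W)) = 31748887/(160*(463 + 12²)) = 31748887/(160*(463 + 144)) = (31748887/160)/607 = (31748887/160)*(1/607) = 31748887/97120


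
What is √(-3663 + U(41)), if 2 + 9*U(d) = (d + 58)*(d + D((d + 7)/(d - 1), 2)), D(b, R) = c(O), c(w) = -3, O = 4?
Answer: I*√29207/3 ≈ 56.967*I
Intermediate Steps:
D(b, R) = -3
U(d) = -2/9 + (-3 + d)*(58 + d)/9 (U(d) = -2/9 + ((d + 58)*(d - 3))/9 = -2/9 + ((58 + d)*(-3 + d))/9 = -2/9 + ((-3 + d)*(58 + d))/9 = -2/9 + (-3 + d)*(58 + d)/9)
√(-3663 + U(41)) = √(-3663 + (-176/9 + (⅑)*41² + (55/9)*41)) = √(-3663 + (-176/9 + (⅑)*1681 + 2255/9)) = √(-3663 + (-176/9 + 1681/9 + 2255/9)) = √(-3663 + 3760/9) = √(-29207/9) = I*√29207/3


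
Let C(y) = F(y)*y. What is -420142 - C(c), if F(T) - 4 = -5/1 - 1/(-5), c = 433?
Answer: -2098978/5 ≈ -4.1980e+5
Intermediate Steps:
F(T) = -⅘ (F(T) = 4 + (-5/1 - 1/(-5)) = 4 + (-5*1 - 1*(-⅕)) = 4 + (-5 + ⅕) = 4 - 24/5 = -⅘)
C(y) = -4*y/5
-420142 - C(c) = -420142 - (-4)*433/5 = -420142 - 1*(-1732/5) = -420142 + 1732/5 = -2098978/5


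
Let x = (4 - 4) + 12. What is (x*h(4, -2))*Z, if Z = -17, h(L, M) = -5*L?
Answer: 4080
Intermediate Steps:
x = 12 (x = 0 + 12 = 12)
(x*h(4, -2))*Z = (12*(-5*4))*(-17) = (12*(-20))*(-17) = -240*(-17) = 4080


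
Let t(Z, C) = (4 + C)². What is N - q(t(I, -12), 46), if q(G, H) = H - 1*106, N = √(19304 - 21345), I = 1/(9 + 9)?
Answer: 60 + I*√2041 ≈ 60.0 + 45.177*I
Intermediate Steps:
I = 1/18 ≈ 0.055556
N = I*√2041 (N = √(-2041) = I*√2041 ≈ 45.177*I)
q(G, H) = -106 + H (q(G, H) = H - 106 = -106 + H)
N - q(t(I, -12), 46) = I*√2041 - (-106 + 46) = I*√2041 - 1*(-60) = I*√2041 + 60 = 60 + I*√2041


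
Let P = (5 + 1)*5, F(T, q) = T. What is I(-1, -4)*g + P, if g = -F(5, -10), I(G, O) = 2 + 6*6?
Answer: -160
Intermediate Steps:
I(G, O) = 38 (I(G, O) = 2 + 36 = 38)
P = 30 (P = 6*5 = 30)
g = -5 (g = -1*5 = -5)
I(-1, -4)*g + P = 38*(-5) + 30 = -190 + 30 = -160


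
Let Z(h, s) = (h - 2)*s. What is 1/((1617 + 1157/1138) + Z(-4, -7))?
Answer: 1138/1889099 ≈ 0.00060240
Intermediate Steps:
Z(h, s) = s*(-2 + h) (Z(h, s) = (-2 + h)*s = s*(-2 + h))
1/((1617 + 1157/1138) + Z(-4, -7)) = 1/((1617 + 1157/1138) - 7*(-2 - 4)) = 1/((1617 + 1157*(1/1138)) - 7*(-6)) = 1/((1617 + 1157/1138) + 42) = 1/(1841303/1138 + 42) = 1/(1889099/1138) = 1138/1889099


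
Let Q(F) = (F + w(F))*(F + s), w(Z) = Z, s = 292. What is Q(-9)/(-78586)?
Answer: 2547/39293 ≈ 0.064821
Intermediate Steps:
Q(F) = 2*F*(292 + F) (Q(F) = (F + F)*(F + 292) = (2*F)*(292 + F) = 2*F*(292 + F))
Q(-9)/(-78586) = (2*(-9)*(292 - 9))/(-78586) = (2*(-9)*283)*(-1/78586) = -5094*(-1/78586) = 2547/39293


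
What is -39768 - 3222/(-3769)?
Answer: -149882370/3769 ≈ -39767.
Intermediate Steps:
-39768 - 3222/(-3769) = -39768 - 3222*(-1/3769) = -39768 + 3222/3769 = -149882370/3769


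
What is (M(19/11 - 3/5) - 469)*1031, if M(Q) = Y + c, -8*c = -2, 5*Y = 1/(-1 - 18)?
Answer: -183650999/380 ≈ -4.8329e+5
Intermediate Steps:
Y = -1/95 (Y = 1/(5*(-1 - 18)) = (⅕)/(-19) = (⅕)*(-1/19) = -1/95 ≈ -0.010526)
c = ¼ (c = -⅛*(-2) = ¼ ≈ 0.25000)
M(Q) = 91/380 (M(Q) = -1/95 + ¼ = 91/380)
(M(19/11 - 3/5) - 469)*1031 = (91/380 - 469)*1031 = -178129/380*1031 = -183650999/380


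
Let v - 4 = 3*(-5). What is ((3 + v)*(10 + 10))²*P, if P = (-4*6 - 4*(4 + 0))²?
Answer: 40960000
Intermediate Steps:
v = -11 (v = 4 + 3*(-5) = 4 - 15 = -11)
P = 1600 (P = (-24 - 4*4)² = (-24 - 16)² = (-40)² = 1600)
((3 + v)*(10 + 10))²*P = ((3 - 11)*(10 + 10))²*1600 = (-8*20)²*1600 = (-160)²*1600 = 25600*1600 = 40960000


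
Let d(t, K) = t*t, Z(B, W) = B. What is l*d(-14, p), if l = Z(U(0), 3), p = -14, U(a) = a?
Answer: 0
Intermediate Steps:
d(t, K) = t**2
l = 0
l*d(-14, p) = 0*(-14)**2 = 0*196 = 0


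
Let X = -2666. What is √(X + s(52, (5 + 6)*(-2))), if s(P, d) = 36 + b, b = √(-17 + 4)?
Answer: √(-2630 + I*√13) ≈ 0.0352 + 51.284*I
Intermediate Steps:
b = I*√13 (b = √(-13) = I*√13 ≈ 3.6056*I)
s(P, d) = 36 + I*√13
√(X + s(52, (5 + 6)*(-2))) = √(-2666 + (36 + I*√13)) = √(-2630 + I*√13)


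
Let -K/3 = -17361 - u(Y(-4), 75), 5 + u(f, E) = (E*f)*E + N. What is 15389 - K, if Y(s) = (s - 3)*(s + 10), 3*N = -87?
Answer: 672158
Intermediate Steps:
N = -29 (N = (⅓)*(-87) = -29)
Y(s) = (-3 + s)*(10 + s)
u(f, E) = -34 + f*E² (u(f, E) = -5 + ((E*f)*E - 29) = -5 + (f*E² - 29) = -5 + (-29 + f*E²) = -34 + f*E²)
K = -656769 (K = -3*(-17361 - (-34 + (-30 + (-4)² + 7*(-4))*75²)) = -3*(-17361 - (-34 + (-30 + 16 - 28)*5625)) = -3*(-17361 - (-34 - 42*5625)) = -3*(-17361 - (-34 - 236250)) = -3*(-17361 - 1*(-236284)) = -3*(-17361 + 236284) = -3*218923 = -656769)
15389 - K = 15389 - 1*(-656769) = 15389 + 656769 = 672158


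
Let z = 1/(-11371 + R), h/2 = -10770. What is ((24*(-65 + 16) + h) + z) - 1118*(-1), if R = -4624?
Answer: -345460011/15995 ≈ -21598.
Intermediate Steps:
h = -21540 (h = 2*(-10770) = -21540)
z = -1/15995 (z = 1/(-11371 - 4624) = 1/(-15995) = -1/15995 ≈ -6.2520e-5)
((24*(-65 + 16) + h) + z) - 1118*(-1) = ((24*(-65 + 16) - 21540) - 1/15995) - 1118*(-1) = ((24*(-49) - 21540) - 1/15995) + 1118 = ((-1176 - 21540) - 1/15995) + 1118 = (-22716 - 1/15995) + 1118 = -363342421/15995 + 1118 = -345460011/15995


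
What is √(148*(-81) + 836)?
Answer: 4*I*√697 ≈ 105.6*I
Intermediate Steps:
√(148*(-81) + 836) = √(-11988 + 836) = √(-11152) = 4*I*√697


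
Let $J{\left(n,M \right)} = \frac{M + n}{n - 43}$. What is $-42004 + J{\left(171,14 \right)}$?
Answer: $- \frac{5376327}{128} \approx -42003.0$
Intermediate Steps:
$J{\left(n,M \right)} = \frac{M + n}{-43 + n}$
$-42004 + J{\left(171,14 \right)} = -42004 + \frac{14 + 171}{-43 + 171} = -42004 + \frac{1}{128} \cdot 185 = -42004 + \frac{185}{128} = - \frac{5376327}{128}$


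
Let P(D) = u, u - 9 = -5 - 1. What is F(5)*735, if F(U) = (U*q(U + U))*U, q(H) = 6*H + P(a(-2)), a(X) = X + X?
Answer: 1157625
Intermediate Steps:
a(X) = 2*X
u = 3 (u = 9 + (-5 - 1) = 9 - 6 = 3)
P(D) = 3
q(H) = 3 + 6*H (q(H) = 6*H + 3 = 3 + 6*H)
F(U) = U²*(3 + 12*U) (F(U) = (U*(3 + 6*(U + U)))*U = (U*(3 + 6*(2*U)))*U = (U*(3 + 12*U))*U = U²*(3 + 12*U))
F(5)*735 = (5²*(3 + 12*5))*735 = (25*(3 + 60))*735 = (25*63)*735 = 1575*735 = 1157625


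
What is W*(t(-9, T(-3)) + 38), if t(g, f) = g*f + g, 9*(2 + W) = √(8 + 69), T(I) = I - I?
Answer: -58 + 29*√77/9 ≈ -29.725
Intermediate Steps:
T(I) = 0
W = -2 + √77/9 (W = -2 + √(8 + 69)/9 = -2 + √77/9 ≈ -1.0250)
t(g, f) = g + f*g (t(g, f) = f*g + g = g + f*g)
W*(t(-9, T(-3)) + 38) = (-2 + √77/9)*(-9*(1 + 0) + 38) = (-2 + √77/9)*(-9*1 + 38) = (-2 + √77/9)*(-9 + 38) = (-2 + √77/9)*29 = -58 + 29*√77/9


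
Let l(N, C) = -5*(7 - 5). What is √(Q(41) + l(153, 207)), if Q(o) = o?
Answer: √31 ≈ 5.5678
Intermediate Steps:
l(N, C) = -10 (l(N, C) = -5*2 = -10)
√(Q(41) + l(153, 207)) = √(41 - 10) = √31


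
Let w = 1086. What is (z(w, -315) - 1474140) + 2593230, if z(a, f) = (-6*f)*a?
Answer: 3171630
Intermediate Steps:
z(a, f) = -6*a*f
(z(w, -315) - 1474140) + 2593230 = (-6*1086*(-315) - 1474140) + 2593230 = (2052540 - 1474140) + 2593230 = 578400 + 2593230 = 3171630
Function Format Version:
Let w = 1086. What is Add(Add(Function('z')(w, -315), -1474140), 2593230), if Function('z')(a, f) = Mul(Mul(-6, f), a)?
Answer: 3171630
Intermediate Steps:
Function('z')(a, f) = Mul(-6, a, f)
Add(Add(Function('z')(w, -315), -1474140), 2593230) = Add(Add(Mul(-6, 1086, -315), -1474140), 2593230) = Add(Add(2052540, -1474140), 2593230) = Add(578400, 2593230) = 3171630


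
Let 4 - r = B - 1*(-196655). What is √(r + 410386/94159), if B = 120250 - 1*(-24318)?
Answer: I*√3025180787170165/94159 ≈ 584.14*I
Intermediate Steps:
B = 144568 (B = 120250 + 24318 = 144568)
r = -341219 (r = 4 - (144568 - 1*(-196655)) = 4 - (144568 + 196655) = 4 - 1*341223 = 4 - 341223 = -341219)
√(r + 410386/94159) = √(-341219 + 410386/94159) = √(-32128429435/94159) = I*√3025180787170165/94159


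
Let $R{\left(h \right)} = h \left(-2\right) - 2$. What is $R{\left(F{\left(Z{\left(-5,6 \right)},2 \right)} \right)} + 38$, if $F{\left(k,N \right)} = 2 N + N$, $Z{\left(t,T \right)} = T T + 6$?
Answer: $24$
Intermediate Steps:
$Z{\left(t,T \right)} = 6 + T^{2}$ ($Z{\left(t,T \right)} = T^{2} + 6 = 6 + T^{2}$)
$F{\left(k,N \right)} = 3 N$
$R{\left(h \right)} = -2 - 2 h$ ($R{\left(h \right)} = - 2 h - 2 = -2 - 2 h$)
$R{\left(F{\left(Z{\left(-5,6 \right)},2 \right)} \right)} + 38 = \left(-2 - 2 \cdot 3 \cdot 2\right) + 38 = \left(-2 - 12\right) + 38 = -14 + 38 = 24$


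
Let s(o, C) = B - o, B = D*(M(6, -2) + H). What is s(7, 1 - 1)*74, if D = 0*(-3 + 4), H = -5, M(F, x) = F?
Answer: -518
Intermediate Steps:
D = 0 (D = 0*1 = 0)
B = 0 (B = 0*(6 - 5) = 0*1 = 0)
s(o, C) = -o (s(o, C) = 0 - o = -o)
s(7, 1 - 1)*74 = -1*7*74 = -7*74 = -518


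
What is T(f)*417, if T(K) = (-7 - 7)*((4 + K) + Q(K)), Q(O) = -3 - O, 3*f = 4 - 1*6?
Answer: -5838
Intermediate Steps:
f = -2/3 (f = (4 - 1*6)/3 = (4 - 6)/3 = (1/3)*(-2) = -2/3 ≈ -0.66667)
T(K) = -14 (T(K) = (-7 - 7)*((4 + K) + (-3 - K)) = -14*1 = -14)
T(f)*417 = -14*417 = -5838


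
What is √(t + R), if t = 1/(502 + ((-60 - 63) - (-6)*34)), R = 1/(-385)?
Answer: 3*I*√40810/20405 ≈ 0.029701*I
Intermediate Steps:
R = -1/385 ≈ -0.0025974
t = 1/583 (t = 1/(502 + (-123 - 1*(-204))) = 1/(502 + (-123 + 204)) = 1/(502 + 81) = 1/583 ≈ 0.0017153)
√(t + R) = √(1/583 - 1/385) = √(-18/20405) = 3*I*√40810/20405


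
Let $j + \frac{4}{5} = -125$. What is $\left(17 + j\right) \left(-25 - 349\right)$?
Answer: $\frac{203456}{5} \approx 40691.0$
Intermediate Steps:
$j = - \frac{629}{5}$ ($j = - \frac{4}{5} - 125 = - \frac{629}{5} \approx -125.8$)
$\left(17 + j\right) \left(-25 - 349\right) = \left(17 - \frac{629}{5}\right) \left(-25 - 349\right) = \left(- \frac{544}{5}\right) \left(-374\right) = \frac{203456}{5}$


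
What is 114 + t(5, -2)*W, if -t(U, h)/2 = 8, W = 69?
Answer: -990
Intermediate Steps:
t(U, h) = -16 (t(U, h) = -2*8 = -16)
114 + t(5, -2)*W = 114 - 16*69 = 114 - 1104 = -990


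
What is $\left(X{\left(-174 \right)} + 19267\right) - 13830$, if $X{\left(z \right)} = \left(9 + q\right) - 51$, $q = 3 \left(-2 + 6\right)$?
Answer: $5407$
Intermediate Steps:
$q = 12$ ($q = 3 \cdot 4 = 12$)
$X{\left(z \right)} = -30$ ($X{\left(z \right)} = \left(9 + 12\right) - 51 = 21 - 51 = -30$)
$\left(X{\left(-174 \right)} + 19267\right) - 13830 = \left(-30 + 19267\right) - 13830 = 19237 - 13830 = 5407$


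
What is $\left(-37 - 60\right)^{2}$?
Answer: $9409$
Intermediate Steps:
$\left(-37 - 60\right)^{2} = \left(-97\right)^{2} = 9409$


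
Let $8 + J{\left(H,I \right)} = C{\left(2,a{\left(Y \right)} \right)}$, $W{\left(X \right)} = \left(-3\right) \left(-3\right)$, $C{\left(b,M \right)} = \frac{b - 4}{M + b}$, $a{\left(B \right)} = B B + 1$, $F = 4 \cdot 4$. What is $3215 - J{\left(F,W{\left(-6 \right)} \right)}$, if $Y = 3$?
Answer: $\frac{19339}{6} \approx 3223.2$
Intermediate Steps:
$F = 16$
$a{\left(B \right)} = 1 + B^{2}$ ($a{\left(B \right)} = B^{2} + 1 = 1 + B^{2}$)
$C{\left(b,M \right)} = \frac{-4 + b}{M + b}$
$W{\left(X \right)} = 9$
$J{\left(H,I \right)} = - \frac{49}{6}$ ($J{\left(H,I \right)} = -8 + \frac{-4 + 2}{\left(1 + 3^{2}\right) + 2} = -8 + \frac{1}{\left(1 + 9\right) + 2} \left(-2\right) = -8 + \frac{1}{10 + 2} \left(-2\right) = -8 + \frac{1}{12} \left(-2\right) = -8 - \frac{1}{6} = - \frac{49}{6}$)
$3215 - J{\left(F,W{\left(-6 \right)} \right)} = 3215 - - \frac{49}{6} = 3215 + \frac{49}{6} = \frac{19339}{6}$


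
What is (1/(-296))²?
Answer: 1/87616 ≈ 1.1413e-5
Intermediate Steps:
(1/(-296))² = (-1/296)² = 1/87616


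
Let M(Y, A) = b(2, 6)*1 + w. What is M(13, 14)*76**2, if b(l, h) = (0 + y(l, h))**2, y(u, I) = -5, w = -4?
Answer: 121296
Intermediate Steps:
b(l, h) = 25 (b(l, h) = (0 - 5)**2 = (-5)**2 = 25)
M(Y, A) = 21 (M(Y, A) = 25*1 - 4 = 25 - 4 = 21)
M(13, 14)*76**2 = 21*76**2 = 21*5776 = 121296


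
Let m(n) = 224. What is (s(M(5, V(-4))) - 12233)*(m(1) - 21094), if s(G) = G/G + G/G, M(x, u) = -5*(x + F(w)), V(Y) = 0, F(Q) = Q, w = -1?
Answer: 255260970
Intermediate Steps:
M(x, u) = 5 - 5*x (M(x, u) = -5*(x - 1) = -5*(-1 + x) = 5 - 5*x)
s(G) = 2 (s(G) = 1 + 1 = 2)
(s(M(5, V(-4))) - 12233)*(m(1) - 21094) = (2 - 12233)*(224 - 21094) = -12231*(-20870) = 255260970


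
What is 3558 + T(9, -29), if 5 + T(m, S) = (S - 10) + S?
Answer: 3485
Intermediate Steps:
T(m, S) = -15 + 2*S (T(m, S) = -5 + ((S - 10) + S) = -5 + ((-10 + S) + S) = -5 + (-10 + 2*S) = -15 + 2*S)
3558 + T(9, -29) = 3558 + (-15 + 2*(-29)) = 3558 + (-15 - 58) = 3558 - 73 = 3485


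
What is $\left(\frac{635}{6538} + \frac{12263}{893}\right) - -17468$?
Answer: $\frac{102066507661}{5838434} \approx 17482.0$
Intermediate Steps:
$\left(\frac{635}{6538} + \frac{12263}{893}\right) - -17468 = \left(635 \cdot \frac{1}{6538} + 12263 \cdot \frac{1}{893}\right) + 17468 = \left(\frac{635}{6538} + \frac{12263}{893}\right) + 17468 = \frac{80742549}{5838434} + 17468 = \frac{102066507661}{5838434}$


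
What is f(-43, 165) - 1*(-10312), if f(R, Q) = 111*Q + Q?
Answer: 28792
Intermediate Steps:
f(R, Q) = 112*Q
f(-43, 165) - 1*(-10312) = 112*165 - 1*(-10312) = 18480 + 10312 = 28792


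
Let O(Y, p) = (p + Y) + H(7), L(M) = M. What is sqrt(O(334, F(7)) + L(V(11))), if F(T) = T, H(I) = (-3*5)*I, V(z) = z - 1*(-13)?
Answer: 2*sqrt(65) ≈ 16.125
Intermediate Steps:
V(z) = 13 + z (V(z) = z + 13 = 13 + z)
H(I) = -15*I
O(Y, p) = -105 + Y + p (O(Y, p) = (p + Y) - 15*7 = (Y + p) - 105 = -105 + Y + p)
sqrt(O(334, F(7)) + L(V(11))) = sqrt((-105 + 334 + 7) + (13 + 11)) = sqrt(236 + 24) = sqrt(260) = 2*sqrt(65)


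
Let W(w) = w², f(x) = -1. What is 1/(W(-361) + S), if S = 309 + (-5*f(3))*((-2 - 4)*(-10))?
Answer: 1/130930 ≈ 7.6377e-6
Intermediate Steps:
S = 609 (S = 309 + (-5*(-1))*((-2 - 4)*(-10)) = 309 + 5*(-6*(-10)) = 309 + 5*60 = 309 + 300 = 609)
1/(W(-361) + S) = 1/((-361)² + 609) = 1/(130321 + 609) = 1/130930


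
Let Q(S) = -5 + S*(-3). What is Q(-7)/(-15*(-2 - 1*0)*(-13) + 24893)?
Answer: 16/24503 ≈ 0.00065298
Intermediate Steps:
Q(S) = -5 - 3*S
Q(-7)/(-15*(-2 - 1*0)*(-13) + 24893) = (-5 - 3*(-7))/(-15*(-2 - 1*0)*(-13) + 24893) = (-5 + 21)/(-15*(-2 + 0)*(-13) + 24893) = 16/(-15*(-2)*(-13) + 24893) = 16/(30*(-13) + 24893) = 16/(-390 + 24893) = 16/24503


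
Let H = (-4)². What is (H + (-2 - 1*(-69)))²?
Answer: 6889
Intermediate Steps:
H = 16
(H + (-2 - 1*(-69)))² = (16 + (-2 - 1*(-69)))² = (16 + (-2 + 69))² = (16 + 67)² = 83² = 6889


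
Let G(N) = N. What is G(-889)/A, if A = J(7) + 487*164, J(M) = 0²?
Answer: -889/79868 ≈ -0.011131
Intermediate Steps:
J(M) = 0
A = 79868 (A = 0 + 487*164 = 0 + 79868 = 79868)
G(-889)/A = -889/79868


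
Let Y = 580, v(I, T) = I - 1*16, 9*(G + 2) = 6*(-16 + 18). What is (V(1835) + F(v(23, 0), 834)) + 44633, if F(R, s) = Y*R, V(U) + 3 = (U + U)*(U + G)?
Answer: 20342080/3 ≈ 6.7807e+6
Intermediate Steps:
G = -2/3 (G = -2 + (6*(-16 + 18))/9 = -2 + (6*2)/9 = -2 + (1/9)*12 = -2 + 4/3 = -2/3 ≈ -0.66667)
v(I, T) = -16 + I (v(I, T) = I - 16 = -16 + I)
V(U) = -3 + 2*U*(-2/3 + U) (V(U) = -3 + (U + U)*(U - 2/3) = -3 + (2*U)*(-2/3 + U) = -3 + 2*U*(-2/3 + U))
F(R, s) = 580*R
(V(1835) + F(v(23, 0), 834)) + 44633 = ((-3 + 2*1835**2 - 4/3*1835) + 580*(-16 + 23)) + 44633 = ((-3 + 2*3367225 - 7340/3) + 580*7) + 44633 = ((-3 + 6734450 - 7340/3) + 4060) + 44633 = (20196001/3 + 4060) + 44633 = 20208181/3 + 44633 = 20342080/3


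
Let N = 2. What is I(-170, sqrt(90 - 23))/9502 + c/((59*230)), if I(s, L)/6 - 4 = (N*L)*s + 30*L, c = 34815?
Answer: 33113781/12894214 - 930*sqrt(67)/4751 ≈ 0.96584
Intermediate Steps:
I(s, L) = 24 + 180*L + 12*L*s (I(s, L) = 24 + 6*((2*L)*s + 30*L) = 24 + 6*(2*L*s + 30*L) = 24 + 6*(30*L + 2*L*s) = 24 + (180*L + 12*L*s) = 24 + 180*L + 12*L*s)
I(-170, sqrt(90 - 23))/9502 + c/((59*230)) = (24 + 180*sqrt(90 - 23) + 12*sqrt(90 - 23)*(-170))/9502 + 34815/((59*230)) = (24 + 180*sqrt(67) + 12*sqrt(67)*(-170))*(1/9502) + 34815/13570 = (24 + 180*sqrt(67) - 2040*sqrt(67))*(1/9502) + 34815*(1/13570) = (24 - 1860*sqrt(67))*(1/9502) + 6963/2714 = (12/4751 - 930*sqrt(67)/4751) + 6963/2714 = 33113781/12894214 - 930*sqrt(67)/4751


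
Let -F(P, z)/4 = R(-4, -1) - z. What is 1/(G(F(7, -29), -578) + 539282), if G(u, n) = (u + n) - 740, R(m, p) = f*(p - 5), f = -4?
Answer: 1/537752 ≈ 1.8596e-6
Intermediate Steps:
R(m, p) = 20 - 4*p (R(m, p) = -4*(p - 5) = -4*(-5 + p) = 20 - 4*p)
F(P, z) = -96 + 4*z (F(P, z) = -4*((20 - 4*(-1)) - z) = -4*((20 + 4) - z) = -4*(24 - z) = -96 + 4*z)
G(u, n) = -740 + n + u (G(u, n) = (n + u) - 740 = -740 + n + u)
1/(G(F(7, -29), -578) + 539282) = 1/((-740 - 578 + (-96 + 4*(-29))) + 539282) = 1/((-740 - 578 + (-96 - 116)) + 539282) = 1/((-740 - 578 - 212) + 539282) = 1/(-1530 + 539282) = 1/537752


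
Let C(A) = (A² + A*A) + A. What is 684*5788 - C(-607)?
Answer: 3222701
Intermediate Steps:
C(A) = A + 2*A² (C(A) = (A² + A²) + A = 2*A² + A = A + 2*A²)
684*5788 - C(-607) = 684*5788 - (-607)*(1 + 2*(-607)) = 3958992 - (-607)*(1 - 1214) = 3958992 - (-607)*(-1213) = 3958992 - 1*736291 = 3958992 - 736291 = 3222701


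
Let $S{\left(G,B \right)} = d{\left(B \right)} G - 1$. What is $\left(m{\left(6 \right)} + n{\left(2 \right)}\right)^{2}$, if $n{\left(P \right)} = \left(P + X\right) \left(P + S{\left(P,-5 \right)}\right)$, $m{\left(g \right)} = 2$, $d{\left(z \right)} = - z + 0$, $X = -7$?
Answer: $2809$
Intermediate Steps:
$d{\left(z \right)} = - z$
$S{\left(G,B \right)} = -1 - B G$ ($S{\left(G,B \right)} = - B G - 1 = -1 - B G$)
$n{\left(P \right)} = \left(-1 + 6 P\right) \left(-7 + P\right)$ ($n{\left(P \right)} = \left(P - 7\right) \left(P - \left(1 - 5 P\right)\right) = \left(-7 + P\right) \left(P + \left(-1 + 5 P\right)\right) = \left(-7 + P\right) \left(-1 + 6 P\right) = \left(-1 + 6 P\right) \left(-7 + P\right)$)
$\left(m{\left(6 \right)} + n{\left(2 \right)}\right)^{2} = \left(2 + \left(7 - 86 + 6 \cdot 2^{2}\right)\right)^{2} = \left(2 + \left(7 - 86 + 6 \cdot 4\right)\right)^{2} = \left(2 + \left(7 - 86 + 24\right)\right)^{2} = \left(2 - 55\right)^{2} = \left(-53\right)^{2} = 2809$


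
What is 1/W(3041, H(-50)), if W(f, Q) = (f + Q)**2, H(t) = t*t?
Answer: 1/30702681 ≈ 3.2570e-8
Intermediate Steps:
H(t) = t**2
W(f, Q) = (Q + f)**2
1/W(3041, H(-50)) = 1/(((-50)**2 + 3041)**2) = 1/((2500 + 3041)**2) = 1/(5541**2) = 1/30702681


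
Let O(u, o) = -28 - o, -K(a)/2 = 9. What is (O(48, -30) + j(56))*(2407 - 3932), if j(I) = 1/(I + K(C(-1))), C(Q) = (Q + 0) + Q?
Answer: -117425/38 ≈ -3090.1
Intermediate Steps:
C(Q) = 2*Q (C(Q) = Q + Q = 2*Q)
K(a) = -18 (K(a) = -2*9 = -18)
j(I) = 1/(-18 + I) (j(I) = 1/(I - 18) = 1/(-18 + I))
(O(48, -30) + j(56))*(2407 - 3932) = ((-28 - 1*(-30)) + 1/(-18 + 56))*(2407 - 3932) = ((-28 + 30) + 1/38)*(-1525) = (2 + 1/38)*(-1525) = (77/38)*(-1525) = -117425/38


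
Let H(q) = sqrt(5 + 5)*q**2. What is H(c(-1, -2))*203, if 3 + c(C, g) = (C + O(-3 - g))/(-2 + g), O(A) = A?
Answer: 5075*sqrt(10)/4 ≈ 4012.1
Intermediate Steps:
c(C, g) = -3 + (-3 + C - g)/(-2 + g) (c(C, g) = -3 + (C + (-3 - g))/(-2 + g) = -3 + (-3 + C - g)/(-2 + g))
H(q) = sqrt(10)*q**2
H(c(-1, -2))*203 = (sqrt(10)*((3 - 1 - 4*(-2))/(-2 - 2))**2)*203 = (sqrt(10)*((3 - 1 + 8)/(-4))**2)*203 = (sqrt(10)*(-1/4*10)**2)*203 = (sqrt(10)*(-5/2)**2)*203 = (sqrt(10)*(25/4))*203 = (25*sqrt(10)/4)*203 = 5075*sqrt(10)/4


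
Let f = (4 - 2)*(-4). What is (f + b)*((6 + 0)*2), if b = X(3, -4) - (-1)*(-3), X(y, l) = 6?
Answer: -60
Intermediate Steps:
f = -8 (f = 2*(-4) = -8)
b = 3 (b = 6 - (-1)*(-3) = 6 - 1*3 = 6 - 3 = 3)
(f + b)*((6 + 0)*2) = (-8 + 3)*((6 + 0)*2) = -30*2 = -5*12 = -60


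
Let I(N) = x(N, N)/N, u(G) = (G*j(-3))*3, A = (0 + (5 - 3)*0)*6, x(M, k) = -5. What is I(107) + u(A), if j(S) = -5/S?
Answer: -5/107 ≈ -0.046729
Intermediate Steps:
A = 0 (A = (0 + 2*0)*6 = (0 + 0)*6 = 0*6 = 0)
u(G) = 5*G (u(G) = (G*(-5/(-3)))*3 = (G*(-5*(-1/3)))*3 = (G*(5/3))*3 = (5*G/3)*3 = 5*G)
I(N) = -5/N
I(107) + u(A) = -5/107 + 5*0 = -5*1/107 + 0 = -5/107 + 0 = -5/107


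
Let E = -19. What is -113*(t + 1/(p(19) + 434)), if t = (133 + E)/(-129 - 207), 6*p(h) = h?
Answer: 5593613/146888 ≈ 38.081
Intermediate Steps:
p(h) = h/6
t = -19/56 (t = (133 - 19)/(-129 - 207) = 114/(-336) = 114*(-1/336) = -19/56 ≈ -0.33929)
-113*(t + 1/(p(19) + 434)) = -113*(-19/56 + 1/((⅙)*19 + 434)) = -113*(-19/56 + 1/(19/6 + 434)) = -113*(-19/56 + 1/(2623/6)) = -113*(-19/56 + 6/2623) = -113*(-49501/146888) = 5593613/146888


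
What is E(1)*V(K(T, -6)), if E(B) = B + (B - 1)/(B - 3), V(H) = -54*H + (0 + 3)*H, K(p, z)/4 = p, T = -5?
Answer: 1020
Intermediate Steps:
K(p, z) = 4*p
V(H) = -51*H (V(H) = -54*H + 3*H = -51*H)
E(B) = B + (-1 + B)/(-3 + B)
E(1)*V(K(T, -6)) = ((-1 + 1**2 - 2*1)/(-3 + 1))*(-204*(-5)) = ((-1 + 1 - 2)/(-2))*(-51*(-20)) = -1/2*(-2)*1020 = 1*1020 = 1020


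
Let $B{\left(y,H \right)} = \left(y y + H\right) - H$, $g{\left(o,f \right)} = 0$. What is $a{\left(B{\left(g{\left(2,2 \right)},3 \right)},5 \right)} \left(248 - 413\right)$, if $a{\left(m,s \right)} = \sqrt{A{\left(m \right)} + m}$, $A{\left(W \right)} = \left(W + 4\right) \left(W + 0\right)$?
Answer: $0$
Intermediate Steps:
$A{\left(W \right)} = W \left(4 + W\right)$ ($A{\left(W \right)} = \left(4 + W\right) W = W \left(4 + W\right)$)
$B{\left(y,H \right)} = y^{2}$ ($B{\left(y,H \right)} = \left(y^{2} + H\right) - H = \left(H + y^{2}\right) - H = y^{2}$)
$a{\left(m,s \right)} = \sqrt{m + m \left(4 + m\right)}$ ($a{\left(m,s \right)} = \sqrt{m \left(4 + m\right) + m} = \sqrt{m + m \left(4 + m\right)}$)
$a{\left(B{\left(g{\left(2,2 \right)},3 \right)},5 \right)} \left(248 - 413\right) = \sqrt{0^{2} \left(5 + 0^{2}\right)} \left(248 - 413\right) = \sqrt{0 \left(5 + 0\right)} \left(-165\right) = \sqrt{0 \cdot 5} \left(-165\right) = \sqrt{0} \left(-165\right) = 0 \left(-165\right) = 0$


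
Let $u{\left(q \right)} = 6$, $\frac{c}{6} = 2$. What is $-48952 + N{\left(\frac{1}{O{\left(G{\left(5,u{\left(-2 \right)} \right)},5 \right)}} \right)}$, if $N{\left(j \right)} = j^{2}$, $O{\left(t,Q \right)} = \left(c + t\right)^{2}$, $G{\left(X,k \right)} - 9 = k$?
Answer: $- \frac{26015099831}{531441} \approx -48952.0$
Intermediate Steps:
$c = 12$ ($c = 6 \cdot 2 = 12$)
$G{\left(X,k \right)} = 9 + k$
$O{\left(t,Q \right)} = \left(12 + t\right)^{2}$
$-48952 + N{\left(\frac{1}{O{\left(G{\left(5,u{\left(-2 \right)} \right)},5 \right)}} \right)} = -48952 + \left(\frac{1}{\left(12 + \left(9 + 6\right)\right)^{2}}\right)^{2} = -48952 + \left(\frac{1}{\left(12 + 15\right)^{2}}\right)^{2} = -48952 + \left(\frac{1}{27^{2}}\right)^{2} = -48952 + \left(\frac{1}{729}\right)^{2} = -48952 + \frac{1}{531441} = - \frac{26015099831}{531441}$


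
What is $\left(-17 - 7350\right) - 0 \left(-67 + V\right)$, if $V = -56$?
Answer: $-7367$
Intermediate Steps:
$\left(-17 - 7350\right) - 0 \left(-67 + V\right) = \left(-17 - 7350\right) - 0 \left(-67 - 56\right) = \left(-17 - 7350\right) - 0 \left(-123\right) = -7367 - 0 = -7367 + 0 = -7367$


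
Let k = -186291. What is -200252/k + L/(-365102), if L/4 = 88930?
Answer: 3422485592/34007608341 ≈ 0.10064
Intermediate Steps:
L = 355720 (L = 4*88930 = 355720)
-200252/k + L/(-365102) = -200252/(-186291) + 355720/(-365102) = -200252*(-1/186291) + 355720*(-1/365102) = 200252/186291 - 177860/182551 = 3422485592/34007608341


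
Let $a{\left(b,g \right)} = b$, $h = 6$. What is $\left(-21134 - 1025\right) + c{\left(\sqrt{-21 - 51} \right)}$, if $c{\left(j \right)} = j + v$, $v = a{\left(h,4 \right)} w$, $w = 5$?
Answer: $-22129 + 6 i \sqrt{2} \approx -22129.0 + 8.4853 i$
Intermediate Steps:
$v = 30$ ($v = 6 \cdot 5 = 30$)
$c{\left(j \right)} = 30 + j$ ($c{\left(j \right)} = j + 30 = 30 + j$)
$\left(-21134 - 1025\right) + c{\left(\sqrt{-21 - 51} \right)} = \left(-21134 - 1025\right) + \left(30 + \sqrt{-21 - 51}\right) = -22159 + \left(30 + \sqrt{-72}\right) = -22159 + \left(30 + 6 i \sqrt{2}\right) = -22129 + 6 i \sqrt{2}$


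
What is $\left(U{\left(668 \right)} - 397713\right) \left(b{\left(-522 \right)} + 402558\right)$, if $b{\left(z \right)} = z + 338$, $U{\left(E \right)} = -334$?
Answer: $-160163763578$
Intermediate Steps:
$b{\left(z \right)} = 338 + z$
$\left(U{\left(668 \right)} - 397713\right) \left(b{\left(-522 \right)} + 402558\right) = \left(-334 - 397713\right) \left(\left(338 - 522\right) + 402558\right) = - 398047 \left(-184 + 402558\right) = \left(-398047\right) 402374 = -160163763578$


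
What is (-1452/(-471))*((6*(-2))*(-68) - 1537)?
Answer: -348964/157 ≈ -2222.7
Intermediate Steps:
(-1452/(-471))*((6*(-2))*(-68) - 1537) = (-1452*(-1/471))*(-12*(-68) - 1537) = 484*(816 - 1537)/157 = (484/157)*(-721) = -348964/157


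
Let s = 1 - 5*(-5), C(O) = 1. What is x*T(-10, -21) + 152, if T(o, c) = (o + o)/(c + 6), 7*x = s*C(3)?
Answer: 3296/21 ≈ 156.95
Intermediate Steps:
s = 26 (s = 1 + 25 = 26)
x = 26/7 (x = (26*1)/7 = (1/7)*26 = 26/7 ≈ 3.7143)
T(o, c) = 2*o/(6 + c) (T(o, c) = (2*o)/(6 + c) = 2*o/(6 + c))
x*T(-10, -21) + 152 = 26*(2*(-10)/(6 - 21))/7 + 152 = 26*(2*(-10)/(-15))/7 + 152 = 26*(2*(-10)*(-1/15))/7 + 152 = (26/7)*(4/3) + 152 = 104/21 + 152 = 3296/21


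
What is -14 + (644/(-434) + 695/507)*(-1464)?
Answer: 793830/5239 ≈ 151.52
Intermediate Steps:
-14 + (644/(-434) + 695/507)*(-1464) = -14 + (644*(-1/434) + 695*(1/507))*(-1464) = -14 + (-46/31 + 695/507)*(-1464) = -14 - 1777/15717*(-1464) = -14 + 867176/5239 = 793830/5239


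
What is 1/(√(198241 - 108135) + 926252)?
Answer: 463126/428971338699 - √90106/857942677398 ≈ 1.0793e-6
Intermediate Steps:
1/(√(198241 - 108135) + 926252) = 1/(√90106 + 926252) = 1/(926252 + √90106)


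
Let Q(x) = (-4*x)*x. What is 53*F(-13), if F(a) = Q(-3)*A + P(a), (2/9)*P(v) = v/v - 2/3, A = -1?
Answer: 3975/2 ≈ 1987.5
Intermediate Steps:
Q(x) = -4*x²
P(v) = 3/2 (P(v) = 9*(v/v - 2/3)/2 = 9*(1 - 2*⅓)/2 = 9*(1 - ⅔)/2 = (9/2)*(⅓) = 3/2)
F(a) = 75/2 (F(a) = -4*(-3)²*(-1) + 3/2 = -4*9*(-1) + 3/2 = -36*(-1) + 3/2 = 36 + 3/2 = 75/2)
53*F(-13) = 53*(75/2) = 3975/2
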